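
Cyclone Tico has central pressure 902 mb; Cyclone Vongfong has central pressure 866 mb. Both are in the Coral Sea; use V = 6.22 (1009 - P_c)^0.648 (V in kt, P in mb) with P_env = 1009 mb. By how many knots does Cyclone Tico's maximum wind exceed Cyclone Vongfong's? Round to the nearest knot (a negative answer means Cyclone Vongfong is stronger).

Cyclone Tico: ΔP = 107; V ≈ 6.22 × 107^0.648 ≈ 128.48 kt.
Cyclone Vongfong: ΔP = 143; V ≈ 6.22 × 143^0.648 ≈ 155.04 kt.
Difference ≈ 128.48 − 155.04 = -26.56 → -27 kt.

-27 kt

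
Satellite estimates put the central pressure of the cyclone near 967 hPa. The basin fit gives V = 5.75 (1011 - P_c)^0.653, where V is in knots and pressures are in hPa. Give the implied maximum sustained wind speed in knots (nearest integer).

ΔP = 1011 − 967 = 44 hPa.
44^0.653 ≈ 11.835.
V ≈ 5.75 × 11.835 ≈ 68.1 kt.

68 kt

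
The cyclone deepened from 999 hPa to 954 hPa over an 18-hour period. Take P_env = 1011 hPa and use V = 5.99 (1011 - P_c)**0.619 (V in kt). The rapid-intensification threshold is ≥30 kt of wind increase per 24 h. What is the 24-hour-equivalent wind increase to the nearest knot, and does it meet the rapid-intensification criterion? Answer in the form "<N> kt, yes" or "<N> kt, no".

V₁: ΔP = 12, V ≈ 5.99 × 12^0.619 ≈ 27.89 kt.
V₂: ΔP = 57, V ≈ 5.99 × 57^0.619 ≈ 73.17 kt.
ΔV over 18 h = 45.28 kt → 24 h equivalent = 45.28 × 24/18 ≈ 60.37 kt.
60 kt ≥ 30 kt ⇒ rapid intensification.

60 kt, yes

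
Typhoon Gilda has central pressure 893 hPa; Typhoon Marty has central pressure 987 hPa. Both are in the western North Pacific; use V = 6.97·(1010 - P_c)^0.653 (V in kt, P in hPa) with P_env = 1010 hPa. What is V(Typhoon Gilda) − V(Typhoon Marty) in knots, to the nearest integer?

Typhoon Gilda: ΔP = 117; V ≈ 6.97 × 117^0.653 ≈ 156.23 kt.
Typhoon Marty: ΔP = 23; V ≈ 6.97 × 23^0.653 ≈ 54.01 kt.
Difference ≈ 156.23 − 54.01 = 102.22 → 102 kt.

102 kt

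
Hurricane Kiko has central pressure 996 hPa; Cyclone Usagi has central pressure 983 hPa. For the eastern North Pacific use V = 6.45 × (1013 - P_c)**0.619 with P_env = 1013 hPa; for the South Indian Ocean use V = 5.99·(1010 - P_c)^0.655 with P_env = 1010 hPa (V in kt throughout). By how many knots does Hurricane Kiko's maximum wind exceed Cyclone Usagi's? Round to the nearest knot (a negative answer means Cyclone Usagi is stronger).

-15 kt

Hurricane Kiko: ΔP = 17; V ≈ 6.45 × 17^0.619 ≈ 37.26 kt.
Cyclone Usagi: ΔP = 27; V ≈ 5.99 × 27^0.655 ≈ 51.88 kt.
Difference ≈ 37.26 − 51.88 = -14.62 → -15 kt.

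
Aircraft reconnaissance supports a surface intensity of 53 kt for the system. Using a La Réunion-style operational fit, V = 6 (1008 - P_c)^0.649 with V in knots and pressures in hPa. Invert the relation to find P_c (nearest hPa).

979 hPa

ΔP = (V / 6)^(1/0.649) = (53/6)^1.541.
53/6 = 8.833; 8.833^1.541 ≈ 28.70 hPa.
P_c = 1008 − 28.70 = 979.30 ≈ 979 hPa.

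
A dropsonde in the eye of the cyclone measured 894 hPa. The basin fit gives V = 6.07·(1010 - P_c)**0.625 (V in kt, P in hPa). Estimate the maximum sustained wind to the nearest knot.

118 kt

ΔP = 1010 − 894 = 116 hPa.
116^0.625 ≈ 19.511.
V ≈ 6.07 × 19.511 ≈ 118.4 kt.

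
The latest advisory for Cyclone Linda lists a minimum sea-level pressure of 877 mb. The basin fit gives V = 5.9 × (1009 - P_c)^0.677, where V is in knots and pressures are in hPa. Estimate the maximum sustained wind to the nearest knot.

161 kt

ΔP = 1009 − 877 = 132 mb.
132^0.677 ≈ 27.266.
V ≈ 5.9 × 27.266 ≈ 160.9 kt.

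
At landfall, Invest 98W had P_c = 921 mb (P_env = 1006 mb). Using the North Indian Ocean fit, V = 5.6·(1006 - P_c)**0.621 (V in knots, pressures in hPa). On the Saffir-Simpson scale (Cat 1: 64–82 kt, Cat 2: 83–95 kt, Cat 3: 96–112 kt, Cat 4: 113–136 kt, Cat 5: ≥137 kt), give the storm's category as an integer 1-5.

2

ΔP = 1006 − 921 = 85 mb.
V ≈ 5.6 × 85^0.621 = 5.6 × 15.78 ≈ 88 kt.
88 kt falls in the Category 2 band.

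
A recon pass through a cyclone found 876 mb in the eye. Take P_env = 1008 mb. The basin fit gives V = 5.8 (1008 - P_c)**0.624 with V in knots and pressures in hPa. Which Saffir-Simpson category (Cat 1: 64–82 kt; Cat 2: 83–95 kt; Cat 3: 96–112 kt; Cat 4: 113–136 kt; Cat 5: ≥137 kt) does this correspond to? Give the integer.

ΔP = 1008 − 876 = 132 mb.
V ≈ 5.8 × 132^0.624 = 5.8 × 21.05 ≈ 122 kt.
122 kt falls in the Category 4 band.

4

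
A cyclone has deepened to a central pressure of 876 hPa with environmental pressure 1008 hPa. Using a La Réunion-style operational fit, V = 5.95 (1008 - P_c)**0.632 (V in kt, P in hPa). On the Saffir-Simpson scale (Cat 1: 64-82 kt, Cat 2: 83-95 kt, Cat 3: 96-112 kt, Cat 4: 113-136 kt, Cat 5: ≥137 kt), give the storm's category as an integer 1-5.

4

ΔP = 1008 − 876 = 132 hPa.
V ≈ 5.95 × 132^0.632 = 5.95 × 21.89 ≈ 130 kt.
130 kt falls in the Category 4 band.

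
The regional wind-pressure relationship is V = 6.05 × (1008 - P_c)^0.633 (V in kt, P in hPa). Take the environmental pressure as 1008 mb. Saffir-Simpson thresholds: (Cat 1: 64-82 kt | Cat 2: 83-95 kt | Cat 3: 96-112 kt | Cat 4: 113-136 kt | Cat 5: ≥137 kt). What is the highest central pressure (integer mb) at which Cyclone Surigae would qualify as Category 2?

945 mb

Category 2 begins at V = 83 kt.
Required ΔP = (83/6.05)^(1/0.633) = 13.719^1.580 ≈ 62.62 mb.
P_c ≤ 1008 − 62.62 = 945.38, so the highest integer P_c is 945 mb.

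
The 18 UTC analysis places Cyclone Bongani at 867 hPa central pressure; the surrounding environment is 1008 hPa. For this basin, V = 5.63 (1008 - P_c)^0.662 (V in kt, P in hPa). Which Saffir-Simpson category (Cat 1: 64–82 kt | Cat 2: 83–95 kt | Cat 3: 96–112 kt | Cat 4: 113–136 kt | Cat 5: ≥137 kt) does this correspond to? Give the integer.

ΔP = 1008 − 867 = 141 hPa.
V ≈ 5.63 × 141^0.662 = 5.63 × 26.47 ≈ 149 kt.
149 kt falls in the Category 5 band.

5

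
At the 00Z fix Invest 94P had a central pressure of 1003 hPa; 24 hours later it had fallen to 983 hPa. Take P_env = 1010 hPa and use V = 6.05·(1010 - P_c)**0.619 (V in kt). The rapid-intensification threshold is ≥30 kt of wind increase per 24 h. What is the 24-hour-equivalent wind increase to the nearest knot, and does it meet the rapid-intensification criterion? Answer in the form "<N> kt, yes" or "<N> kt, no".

V₁: ΔP = 7, V ≈ 6.05 × 7^0.619 ≈ 20.18 kt.
V₂: ΔP = 27, V ≈ 6.05 × 27^0.619 ≈ 46.53 kt.
ΔV over 24 h = 26.35 kt → 24 h equivalent = 26.35 × 24/24 ≈ 26.35 kt.
26 kt < 30 kt ⇒ not rapid intensification.

26 kt, no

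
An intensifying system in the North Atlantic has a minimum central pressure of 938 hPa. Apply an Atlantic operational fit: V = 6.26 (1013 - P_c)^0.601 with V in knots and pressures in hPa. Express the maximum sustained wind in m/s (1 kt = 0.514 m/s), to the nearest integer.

43 m/s

ΔP = 1013 − 938 = 75 hPa.
V ≈ 6.26 × 75^0.601 = 6.26 × 13.394 ≈ 83.847 kt.
83.847 × 0.514 ≈ 43.10 m/s → 43 m/s.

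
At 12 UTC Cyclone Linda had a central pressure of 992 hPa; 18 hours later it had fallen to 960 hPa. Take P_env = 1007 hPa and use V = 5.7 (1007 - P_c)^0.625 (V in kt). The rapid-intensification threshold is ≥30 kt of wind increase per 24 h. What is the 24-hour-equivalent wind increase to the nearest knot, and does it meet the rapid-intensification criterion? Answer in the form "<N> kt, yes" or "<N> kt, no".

V₁: ΔP = 15, V ≈ 5.7 × 15^0.625 ≈ 30.97 kt.
V₂: ΔP = 47, V ≈ 5.7 × 47^0.625 ≈ 63.23 kt.
ΔV over 18 h = 32.26 kt → 24 h equivalent = 32.26 × 24/18 ≈ 43.01 kt.
43 kt ≥ 30 kt ⇒ rapid intensification.

43 kt, yes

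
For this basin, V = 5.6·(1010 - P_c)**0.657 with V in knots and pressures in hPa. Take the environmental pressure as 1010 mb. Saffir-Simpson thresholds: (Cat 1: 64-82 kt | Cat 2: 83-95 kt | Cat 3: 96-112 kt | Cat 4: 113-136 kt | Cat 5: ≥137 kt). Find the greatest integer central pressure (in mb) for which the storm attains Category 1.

Category 1 begins at V = 64 kt.
Required ΔP = (64/5.6)^(1/0.657) = 11.429^1.522 ≈ 40.77 mb.
P_c ≤ 1010 − 40.77 = 969.23, so the highest integer P_c is 969 mb.

969 mb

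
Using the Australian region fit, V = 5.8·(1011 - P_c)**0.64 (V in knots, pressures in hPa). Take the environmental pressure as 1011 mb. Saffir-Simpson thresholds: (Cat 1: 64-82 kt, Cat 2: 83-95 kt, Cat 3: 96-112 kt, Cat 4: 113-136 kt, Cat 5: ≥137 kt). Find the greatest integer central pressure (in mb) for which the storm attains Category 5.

Category 5 begins at V = 137 kt.
Required ΔP = (137/5.8)^(1/0.64) = 23.621^1.562 ≈ 139.88 mb.
P_c ≤ 1011 − 139.88 = 871.12, so the highest integer P_c is 871 mb.

871 mb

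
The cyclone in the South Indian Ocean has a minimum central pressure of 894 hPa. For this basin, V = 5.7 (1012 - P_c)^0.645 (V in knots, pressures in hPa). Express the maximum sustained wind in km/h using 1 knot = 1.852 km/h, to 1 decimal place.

229.0 km/h

ΔP = 1012 − 894 = 118 hPa.
V ≈ 5.7 × 118^0.645 = 5.7 × 21.695 ≈ 123.663 kt.
123.663 × 1.852 ≈ 229.02 km/h → 229.0 km/h.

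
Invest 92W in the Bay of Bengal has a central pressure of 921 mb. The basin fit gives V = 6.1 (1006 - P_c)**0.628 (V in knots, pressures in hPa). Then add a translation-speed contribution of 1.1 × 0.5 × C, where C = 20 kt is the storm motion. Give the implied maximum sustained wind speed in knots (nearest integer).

ΔP = 1006 − 921 = 85 mb.
85^0.628 ≈ 16.281.
V ≈ 6.1 × 16.281 ≈ 99.3 kt.
Translation term: 1.1 × 0.5 × 20 = 11 kt.
Corrected V ≈ 110.3 kt → 110 kt.

110 kt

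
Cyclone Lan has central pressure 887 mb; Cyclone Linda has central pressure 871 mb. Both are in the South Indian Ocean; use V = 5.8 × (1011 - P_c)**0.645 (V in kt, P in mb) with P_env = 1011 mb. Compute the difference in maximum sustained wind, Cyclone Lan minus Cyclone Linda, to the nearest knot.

Cyclone Lan: ΔP = 124; V ≈ 5.8 × 124^0.645 ≈ 129.92 kt.
Cyclone Linda: ΔP = 140; V ≈ 5.8 × 140^0.645 ≈ 140.50 kt.
Difference ≈ 129.92 − 140.50 = -10.58 → -11 kt.

-11 kt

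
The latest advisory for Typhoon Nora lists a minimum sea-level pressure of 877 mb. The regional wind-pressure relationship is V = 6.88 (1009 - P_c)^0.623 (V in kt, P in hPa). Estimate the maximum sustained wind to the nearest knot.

ΔP = 1009 − 877 = 132 mb.
132^0.623 ≈ 20.947.
V ≈ 6.88 × 20.947 ≈ 144.1 kt.

144 kt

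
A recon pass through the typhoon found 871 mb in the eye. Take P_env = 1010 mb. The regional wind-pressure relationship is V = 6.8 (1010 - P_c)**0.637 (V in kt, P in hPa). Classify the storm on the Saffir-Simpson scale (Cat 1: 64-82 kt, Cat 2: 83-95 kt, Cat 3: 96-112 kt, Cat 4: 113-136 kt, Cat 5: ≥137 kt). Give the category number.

5

ΔP = 1010 − 871 = 139 mb.
V ≈ 6.8 × 139^0.637 = 6.8 × 23.18 ≈ 158 kt.
158 kt falls in the Category 5 band.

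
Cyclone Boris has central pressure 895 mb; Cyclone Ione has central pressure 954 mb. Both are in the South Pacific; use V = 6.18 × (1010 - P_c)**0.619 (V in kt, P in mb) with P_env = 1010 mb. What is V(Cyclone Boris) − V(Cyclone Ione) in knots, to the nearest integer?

42 kt

Cyclone Boris: ΔP = 115; V ≈ 6.18 × 115^0.619 ≈ 116.56 kt.
Cyclone Ione: ΔP = 56; V ≈ 6.18 × 56^0.619 ≈ 74.66 kt.
Difference ≈ 116.56 − 74.66 = 41.90 → 42 kt.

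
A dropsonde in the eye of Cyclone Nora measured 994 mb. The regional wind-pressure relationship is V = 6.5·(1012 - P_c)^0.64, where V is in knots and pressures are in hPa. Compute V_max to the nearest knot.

41 kt

ΔP = 1012 − 994 = 18 mb.
18^0.64 ≈ 6.359.
V ≈ 6.5 × 6.359 ≈ 41.3 kt.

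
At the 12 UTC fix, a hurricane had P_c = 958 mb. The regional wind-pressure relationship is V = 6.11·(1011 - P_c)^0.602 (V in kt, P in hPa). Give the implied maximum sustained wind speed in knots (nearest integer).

ΔP = 1011 − 958 = 53 mb.
53^0.602 ≈ 10.915.
V ≈ 6.11 × 10.915 ≈ 66.7 kt.

67 kt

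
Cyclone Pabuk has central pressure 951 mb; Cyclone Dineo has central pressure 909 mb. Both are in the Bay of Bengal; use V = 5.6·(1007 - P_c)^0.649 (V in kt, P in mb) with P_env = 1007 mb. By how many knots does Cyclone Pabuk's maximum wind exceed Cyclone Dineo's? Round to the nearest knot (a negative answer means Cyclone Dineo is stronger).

Cyclone Pabuk: ΔP = 56; V ≈ 5.6 × 56^0.649 ≈ 76.34 kt.
Cyclone Dineo: ΔP = 98; V ≈ 5.6 × 98^0.649 ≈ 109.77 kt.
Difference ≈ 76.34 − 109.77 = -33.43 → -33 kt.

-33 kt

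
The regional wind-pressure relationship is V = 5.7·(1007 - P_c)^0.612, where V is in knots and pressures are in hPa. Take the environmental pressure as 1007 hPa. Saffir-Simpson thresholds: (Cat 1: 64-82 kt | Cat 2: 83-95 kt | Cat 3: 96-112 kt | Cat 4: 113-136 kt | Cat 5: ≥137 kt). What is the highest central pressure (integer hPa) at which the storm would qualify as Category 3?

906 hPa

Category 3 begins at V = 96 kt.
Required ΔP = (96/5.7)^(1/0.612) = 16.842^1.634 ≈ 100.91 hPa.
P_c ≤ 1007 − 100.91 = 906.09, so the highest integer P_c is 906 hPa.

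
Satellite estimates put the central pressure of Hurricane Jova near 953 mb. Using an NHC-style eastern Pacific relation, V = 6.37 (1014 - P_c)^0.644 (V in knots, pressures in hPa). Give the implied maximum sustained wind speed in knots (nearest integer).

ΔP = 1014 − 953 = 61 mb.
61^0.644 ≈ 14.117.
V ≈ 6.37 × 14.117 ≈ 89.9 kt.

90 kt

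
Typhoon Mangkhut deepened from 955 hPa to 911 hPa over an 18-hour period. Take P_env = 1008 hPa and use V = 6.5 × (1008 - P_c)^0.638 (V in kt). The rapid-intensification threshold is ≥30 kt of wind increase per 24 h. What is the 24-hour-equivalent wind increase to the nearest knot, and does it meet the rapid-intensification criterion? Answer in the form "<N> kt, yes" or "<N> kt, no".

V₁: ΔP = 53, V ≈ 6.5 × 53^0.638 ≈ 81.85 kt.
V₂: ΔP = 97, V ≈ 6.5 × 97^0.638 ≈ 120.36 kt.
ΔV over 18 h = 38.51 kt → 24 h equivalent = 38.51 × 24/18 ≈ 51.35 kt.
51 kt ≥ 30 kt ⇒ rapid intensification.

51 kt, yes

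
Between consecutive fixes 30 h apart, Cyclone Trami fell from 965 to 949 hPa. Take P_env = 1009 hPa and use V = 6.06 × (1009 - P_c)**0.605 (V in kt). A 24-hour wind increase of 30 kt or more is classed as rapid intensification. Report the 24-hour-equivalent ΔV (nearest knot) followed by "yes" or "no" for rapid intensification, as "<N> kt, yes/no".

10 kt, no

V₁: ΔP = 44, V ≈ 6.06 × 44^0.605 ≈ 59.81 kt.
V₂: ΔP = 60, V ≈ 6.06 × 60^0.605 ≈ 72.15 kt.
ΔV over 30 h = 12.34 kt → 24 h equivalent = 12.34 × 24/30 ≈ 9.87 kt.
10 kt < 30 kt ⇒ not rapid intensification.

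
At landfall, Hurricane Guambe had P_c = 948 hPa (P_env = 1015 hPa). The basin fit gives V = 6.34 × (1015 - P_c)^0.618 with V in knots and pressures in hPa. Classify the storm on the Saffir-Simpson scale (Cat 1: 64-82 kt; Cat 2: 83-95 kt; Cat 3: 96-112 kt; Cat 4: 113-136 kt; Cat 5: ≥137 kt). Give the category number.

ΔP = 1015 − 948 = 67 hPa.
V ≈ 6.34 × 67^0.618 = 6.34 × 13.44 ≈ 85 kt.
85 kt falls in the Category 2 band.

2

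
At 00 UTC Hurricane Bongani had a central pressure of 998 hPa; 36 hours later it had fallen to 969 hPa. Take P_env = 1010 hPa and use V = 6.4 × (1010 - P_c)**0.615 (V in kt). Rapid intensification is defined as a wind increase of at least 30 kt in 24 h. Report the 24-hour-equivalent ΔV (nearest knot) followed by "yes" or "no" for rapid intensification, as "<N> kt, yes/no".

V₁: ΔP = 12, V ≈ 6.4 × 12^0.615 ≈ 29.50 kt.
V₂: ΔP = 41, V ≈ 6.4 × 41^0.615 ≈ 62.81 kt.
ΔV over 36 h = 33.31 kt → 24 h equivalent = 33.31 × 24/36 ≈ 22.21 kt.
22 kt < 30 kt ⇒ not rapid intensification.

22 kt, no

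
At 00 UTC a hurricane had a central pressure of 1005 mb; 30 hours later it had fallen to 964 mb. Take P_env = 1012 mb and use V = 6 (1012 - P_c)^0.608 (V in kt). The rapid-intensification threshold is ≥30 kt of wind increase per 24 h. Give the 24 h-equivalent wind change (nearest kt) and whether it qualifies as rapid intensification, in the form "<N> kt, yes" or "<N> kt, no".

V₁: ΔP = 7, V ≈ 6 × 7^0.608 ≈ 19.59 kt.
V₂: ΔP = 48, V ≈ 6 × 48^0.608 ≈ 63.15 kt.
ΔV over 30 h = 43.56 kt → 24 h equivalent = 43.56 × 24/30 ≈ 34.85 kt.
35 kt ≥ 30 kt ⇒ rapid intensification.

35 kt, yes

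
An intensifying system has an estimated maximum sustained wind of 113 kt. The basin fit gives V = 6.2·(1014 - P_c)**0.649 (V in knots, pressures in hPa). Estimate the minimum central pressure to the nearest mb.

926 mb

ΔP = (V / 6.2)^(1/0.649) = (113/6.2)^1.541.
113/6.2 = 18.226; 18.226^1.541 ≈ 87.60 mb.
P_c = 1014 − 87.60 = 926.40 ≈ 926 mb.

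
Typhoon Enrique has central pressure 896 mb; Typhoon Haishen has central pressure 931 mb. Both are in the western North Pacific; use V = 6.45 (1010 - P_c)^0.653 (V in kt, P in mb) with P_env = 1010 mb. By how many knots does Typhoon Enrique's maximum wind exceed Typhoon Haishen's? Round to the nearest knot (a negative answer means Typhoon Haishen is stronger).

Typhoon Enrique: ΔP = 114; V ≈ 6.45 × 114^0.653 ≈ 142.14 kt.
Typhoon Haishen: ΔP = 79; V ≈ 6.45 × 79^0.653 ≈ 111.87 kt.
Difference ≈ 142.14 − 111.87 = 30.27 → 30 kt.

30 kt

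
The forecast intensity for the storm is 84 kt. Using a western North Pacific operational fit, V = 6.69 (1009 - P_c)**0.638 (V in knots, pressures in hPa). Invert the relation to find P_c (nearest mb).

ΔP = (V / 6.69)^(1/0.638) = (84/6.69)^1.567.
84/6.69 = 12.556; 12.556^1.567 ≈ 52.76 mb.
P_c = 1009 − 52.76 = 956.24 ≈ 956 mb.

956 mb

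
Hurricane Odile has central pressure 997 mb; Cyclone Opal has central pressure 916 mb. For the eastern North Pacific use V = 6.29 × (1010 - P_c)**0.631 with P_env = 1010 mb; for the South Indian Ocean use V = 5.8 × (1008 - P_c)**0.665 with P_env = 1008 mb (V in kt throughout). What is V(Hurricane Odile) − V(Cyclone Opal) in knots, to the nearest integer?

-86 kt

Hurricane Odile: ΔP = 13; V ≈ 6.29 × 13^0.631 ≈ 31.74 kt.
Cyclone Opal: ΔP = 92; V ≈ 5.8 × 92^0.665 ≈ 117.31 kt.
Difference ≈ 31.74 − 117.31 = -85.57 → -86 kt.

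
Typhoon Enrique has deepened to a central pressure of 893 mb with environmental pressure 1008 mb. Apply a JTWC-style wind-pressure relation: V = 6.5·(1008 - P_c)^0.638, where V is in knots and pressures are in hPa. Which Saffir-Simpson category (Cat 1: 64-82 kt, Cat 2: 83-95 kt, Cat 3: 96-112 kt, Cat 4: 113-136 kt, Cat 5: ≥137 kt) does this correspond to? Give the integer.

ΔP = 1008 − 893 = 115 mb.
V ≈ 6.5 × 115^0.638 = 6.5 × 20.64 ≈ 134 kt.
134 kt falls in the Category 4 band.

4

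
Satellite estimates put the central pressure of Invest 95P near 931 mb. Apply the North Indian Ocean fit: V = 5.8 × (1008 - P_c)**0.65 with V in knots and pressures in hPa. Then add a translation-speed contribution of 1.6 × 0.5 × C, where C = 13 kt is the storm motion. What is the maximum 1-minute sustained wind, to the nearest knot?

ΔP = 1008 − 931 = 77 mb.
77^0.65 ≈ 16.835.
V ≈ 5.8 × 16.835 ≈ 97.6 kt.
Translation term: 1.6 × 0.5 × 13 = 10.4 kt.
Corrected V ≈ 108 kt → 108 kt.

108 kt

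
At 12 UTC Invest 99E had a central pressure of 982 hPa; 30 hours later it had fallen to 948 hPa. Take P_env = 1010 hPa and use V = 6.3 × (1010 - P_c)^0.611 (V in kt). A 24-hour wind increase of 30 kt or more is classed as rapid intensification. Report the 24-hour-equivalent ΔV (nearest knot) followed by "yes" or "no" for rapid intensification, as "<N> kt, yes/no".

V₁: ΔP = 28, V ≈ 6.3 × 28^0.611 ≈ 48.26 kt.
V₂: ΔP = 62, V ≈ 6.3 × 62^0.611 ≈ 78.43 kt.
ΔV over 30 h = 30.17 kt → 24 h equivalent = 30.17 × 24/30 ≈ 24.14 kt.
24 kt < 30 kt ⇒ not rapid intensification.

24 kt, no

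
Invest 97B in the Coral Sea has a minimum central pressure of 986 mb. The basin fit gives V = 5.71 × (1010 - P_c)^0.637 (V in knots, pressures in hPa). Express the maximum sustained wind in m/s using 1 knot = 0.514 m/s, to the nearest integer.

ΔP = 1010 − 986 = 24 mb.
V ≈ 5.71 × 24^0.637 = 5.71 × 7.572 ≈ 43.235 kt.
43.235 × 0.514 ≈ 22.22 m/s → 22 m/s.

22 m/s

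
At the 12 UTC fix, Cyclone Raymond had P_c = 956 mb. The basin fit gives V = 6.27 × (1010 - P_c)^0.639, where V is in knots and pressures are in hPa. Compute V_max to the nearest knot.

80 kt

ΔP = 1010 − 956 = 54 mb.
54^0.639 ≈ 12.794.
V ≈ 6.27 × 12.794 ≈ 80.2 kt.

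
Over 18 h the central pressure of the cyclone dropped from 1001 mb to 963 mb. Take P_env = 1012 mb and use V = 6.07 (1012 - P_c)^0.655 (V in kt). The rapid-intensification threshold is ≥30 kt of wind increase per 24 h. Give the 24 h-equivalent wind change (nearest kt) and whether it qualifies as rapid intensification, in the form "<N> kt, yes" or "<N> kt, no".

V₁: ΔP = 11, V ≈ 6.07 × 11^0.655 ≈ 29.19 kt.
V₂: ΔP = 49, V ≈ 6.07 × 49^0.655 ≈ 77.67 kt.
ΔV over 18 h = 48.48 kt → 24 h equivalent = 48.48 × 24/18 ≈ 64.64 kt.
65 kt ≥ 30 kt ⇒ rapid intensification.

65 kt, yes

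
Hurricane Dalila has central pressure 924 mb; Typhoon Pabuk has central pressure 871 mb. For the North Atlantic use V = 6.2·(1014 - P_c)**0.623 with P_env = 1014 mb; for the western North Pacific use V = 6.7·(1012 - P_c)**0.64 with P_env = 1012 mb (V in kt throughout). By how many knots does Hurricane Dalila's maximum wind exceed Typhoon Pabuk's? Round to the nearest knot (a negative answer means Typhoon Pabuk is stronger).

-57 kt

Hurricane Dalila: ΔP = 90; V ≈ 6.2 × 90^0.623 ≈ 102.30 kt.
Typhoon Pabuk: ΔP = 141; V ≈ 6.7 × 141^0.64 ≈ 159.07 kt.
Difference ≈ 102.30 − 159.07 = -56.77 → -57 kt.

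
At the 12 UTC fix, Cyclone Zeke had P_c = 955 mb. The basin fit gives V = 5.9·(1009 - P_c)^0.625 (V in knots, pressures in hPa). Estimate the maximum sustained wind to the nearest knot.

ΔP = 1009 − 955 = 54 mb.
54^0.625 ≈ 12.099.
V ≈ 5.9 × 12.099 ≈ 71.4 kt.

71 kt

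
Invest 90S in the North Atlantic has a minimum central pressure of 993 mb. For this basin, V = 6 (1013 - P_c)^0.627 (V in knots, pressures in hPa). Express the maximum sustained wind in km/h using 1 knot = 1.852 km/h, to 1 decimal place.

72.7 km/h

ΔP = 1013 − 993 = 20 mb.
V ≈ 6 × 20^0.627 = 6 × 6.543 ≈ 39.255 kt.
39.255 × 1.852 ≈ 72.70 km/h → 72.7 km/h.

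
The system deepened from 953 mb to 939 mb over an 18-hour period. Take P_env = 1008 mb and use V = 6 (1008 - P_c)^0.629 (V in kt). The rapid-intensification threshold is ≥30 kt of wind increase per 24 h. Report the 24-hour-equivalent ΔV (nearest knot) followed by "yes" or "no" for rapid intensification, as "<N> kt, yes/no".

V₁: ΔP = 55, V ≈ 6 × 55^0.629 ≈ 74.62 kt.
V₂: ΔP = 69, V ≈ 6 × 69^0.629 ≈ 86.06 kt.
ΔV over 18 h = 11.44 kt → 24 h equivalent = 11.44 × 24/18 ≈ 15.25 kt.
15 kt < 30 kt ⇒ not rapid intensification.

15 kt, no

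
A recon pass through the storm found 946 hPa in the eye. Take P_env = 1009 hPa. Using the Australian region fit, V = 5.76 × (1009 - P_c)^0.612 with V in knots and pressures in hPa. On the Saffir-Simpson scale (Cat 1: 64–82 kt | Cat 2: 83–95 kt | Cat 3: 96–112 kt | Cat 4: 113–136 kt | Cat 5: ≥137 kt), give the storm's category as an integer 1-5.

ΔP = 1009 − 946 = 63 hPa.
V ≈ 5.76 × 63^0.612 = 5.76 × 12.62 ≈ 73 kt.
73 kt falls in the Category 1 band.

1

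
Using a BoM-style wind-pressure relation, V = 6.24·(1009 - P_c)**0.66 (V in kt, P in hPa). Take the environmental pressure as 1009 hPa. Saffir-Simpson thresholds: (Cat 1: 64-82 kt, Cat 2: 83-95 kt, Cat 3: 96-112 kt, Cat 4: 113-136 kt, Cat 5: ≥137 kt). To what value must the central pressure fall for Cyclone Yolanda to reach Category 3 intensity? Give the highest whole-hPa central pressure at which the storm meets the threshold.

946 hPa

Category 3 begins at V = 96 kt.
Required ΔP = (96/6.24)^(1/0.66) = 15.385^1.515 ≈ 62.90 hPa.
P_c ≤ 1009 − 62.90 = 946.10, so the highest integer P_c is 946 hPa.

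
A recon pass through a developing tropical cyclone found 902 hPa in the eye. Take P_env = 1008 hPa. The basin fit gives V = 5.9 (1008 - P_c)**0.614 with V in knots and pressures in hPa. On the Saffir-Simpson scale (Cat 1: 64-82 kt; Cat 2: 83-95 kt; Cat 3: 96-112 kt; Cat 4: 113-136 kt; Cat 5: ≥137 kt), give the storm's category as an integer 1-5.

3

ΔP = 1008 − 902 = 106 hPa.
V ≈ 5.9 × 106^0.614 = 5.9 × 17.52 ≈ 103 kt.
103 kt falls in the Category 3 band.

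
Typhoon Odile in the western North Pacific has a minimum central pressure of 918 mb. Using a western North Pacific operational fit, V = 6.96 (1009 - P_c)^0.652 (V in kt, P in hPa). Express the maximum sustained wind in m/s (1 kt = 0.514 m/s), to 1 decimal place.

ΔP = 1009 − 918 = 91 mb.
V ≈ 6.96 × 91^0.652 = 6.96 × 18.936 ≈ 131.797 kt.
131.797 × 0.514 ≈ 67.74 m/s → 67.7 m/s.

67.7 m/s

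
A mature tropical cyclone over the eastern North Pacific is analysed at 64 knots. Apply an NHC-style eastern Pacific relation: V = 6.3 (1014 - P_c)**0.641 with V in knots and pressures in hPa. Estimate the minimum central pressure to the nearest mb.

ΔP = (V / 6.3)^(1/0.641) = (64/6.3)^1.560.
64/6.3 = 10.159; 10.159^1.560 ≈ 37.22 mb.
P_c = 1014 − 37.22 = 976.78 ≈ 977 mb.

977 mb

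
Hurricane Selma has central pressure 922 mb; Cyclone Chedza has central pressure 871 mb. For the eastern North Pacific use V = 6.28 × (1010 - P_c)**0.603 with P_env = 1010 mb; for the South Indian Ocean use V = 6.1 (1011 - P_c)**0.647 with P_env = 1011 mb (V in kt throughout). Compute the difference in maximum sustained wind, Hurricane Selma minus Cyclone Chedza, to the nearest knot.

Hurricane Selma: ΔP = 88; V ≈ 6.28 × 88^0.603 ≈ 93.43 kt.
Cyclone Chedza: ΔP = 140; V ≈ 6.1 × 140^0.647 ≈ 149.24 kt.
Difference ≈ 93.43 − 149.24 = -55.81 → -56 kt.

-56 kt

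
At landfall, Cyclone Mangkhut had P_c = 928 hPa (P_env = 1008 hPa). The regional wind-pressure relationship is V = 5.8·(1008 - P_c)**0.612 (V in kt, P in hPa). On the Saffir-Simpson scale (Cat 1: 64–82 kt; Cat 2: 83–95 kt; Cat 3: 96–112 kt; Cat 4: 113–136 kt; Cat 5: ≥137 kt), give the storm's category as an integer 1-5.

ΔP = 1008 − 928 = 80 hPa.
V ≈ 5.8 × 80^0.612 = 5.8 × 14.61 ≈ 85 kt.
85 kt falls in the Category 2 band.

2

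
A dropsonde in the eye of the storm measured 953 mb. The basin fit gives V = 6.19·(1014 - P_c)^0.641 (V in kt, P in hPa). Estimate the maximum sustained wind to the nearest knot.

ΔP = 1014 − 953 = 61 mb.
61^0.641 ≈ 13.944.
V ≈ 6.19 × 13.944 ≈ 86.3 kt.

86 kt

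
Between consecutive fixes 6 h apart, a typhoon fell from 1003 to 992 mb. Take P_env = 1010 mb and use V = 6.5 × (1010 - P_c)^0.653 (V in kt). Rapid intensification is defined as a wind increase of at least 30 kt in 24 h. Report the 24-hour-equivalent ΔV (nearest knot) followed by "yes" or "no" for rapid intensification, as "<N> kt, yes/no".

V₁: ΔP = 7, V ≈ 6.5 × 7^0.653 ≈ 23.16 kt.
V₂: ΔP = 18, V ≈ 6.5 × 18^0.653 ≈ 42.91 kt.
ΔV over 6 h = 19.75 kt → 24 h equivalent = 19.75 × 24/6 ≈ 79.00 kt.
79 kt ≥ 30 kt ⇒ rapid intensification.

79 kt, yes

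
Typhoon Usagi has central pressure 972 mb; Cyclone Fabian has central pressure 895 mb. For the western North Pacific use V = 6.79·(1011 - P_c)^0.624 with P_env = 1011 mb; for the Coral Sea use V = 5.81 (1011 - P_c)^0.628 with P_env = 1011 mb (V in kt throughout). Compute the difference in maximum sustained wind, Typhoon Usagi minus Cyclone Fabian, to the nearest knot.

-48 kt

Typhoon Usagi: ΔP = 39; V ≈ 6.79 × 39^0.624 ≈ 66.79 kt.
Cyclone Fabian: ΔP = 116; V ≈ 5.81 × 116^0.628 ≈ 114.99 kt.
Difference ≈ 66.79 − 114.99 = -48.20 → -48 kt.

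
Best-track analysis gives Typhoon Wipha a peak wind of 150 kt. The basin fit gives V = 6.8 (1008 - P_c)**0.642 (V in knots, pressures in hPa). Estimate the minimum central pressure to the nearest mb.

ΔP = (V / 6.8)^(1/0.642) = (150/6.8)^1.558.
150/6.8 = 22.059; 22.059^1.558 ≈ 123.82 mb.
P_c = 1008 − 123.82 = 884.18 ≈ 884 mb.

884 mb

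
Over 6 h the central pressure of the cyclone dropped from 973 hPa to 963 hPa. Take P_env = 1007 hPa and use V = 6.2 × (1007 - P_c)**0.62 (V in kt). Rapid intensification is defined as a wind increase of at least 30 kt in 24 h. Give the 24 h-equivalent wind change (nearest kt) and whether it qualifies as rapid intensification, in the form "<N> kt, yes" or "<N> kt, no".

38 kt, yes

V₁: ΔP = 34, V ≈ 6.2 × 34^0.62 ≈ 55.20 kt.
V₂: ΔP = 44, V ≈ 6.2 × 44^0.62 ≈ 64.76 kt.
ΔV over 6 h = 9.56 kt → 24 h equivalent = 9.56 × 24/6 ≈ 38.24 kt.
38 kt ≥ 30 kt ⇒ rapid intensification.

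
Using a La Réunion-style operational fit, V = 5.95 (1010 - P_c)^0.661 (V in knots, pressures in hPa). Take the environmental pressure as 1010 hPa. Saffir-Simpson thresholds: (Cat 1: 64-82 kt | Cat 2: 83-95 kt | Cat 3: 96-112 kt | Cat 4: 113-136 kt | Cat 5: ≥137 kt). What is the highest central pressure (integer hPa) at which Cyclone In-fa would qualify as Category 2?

956 hPa

Category 2 begins at V = 83 kt.
Required ΔP = (83/5.95)^(1/0.661) = 13.950^1.513 ≈ 53.90 hPa.
P_c ≤ 1010 − 53.90 = 956.10, so the highest integer P_c is 956 hPa.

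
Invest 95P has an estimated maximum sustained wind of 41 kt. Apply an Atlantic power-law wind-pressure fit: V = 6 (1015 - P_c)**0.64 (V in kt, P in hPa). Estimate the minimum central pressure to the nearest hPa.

ΔP = (V / 6)^(1/0.64) = (41/6)^1.562.
41/6 = 6.833; 6.833^1.562 ≈ 20.14 hPa.
P_c = 1015 − 20.14 = 994.86 ≈ 995 hPa.

995 hPa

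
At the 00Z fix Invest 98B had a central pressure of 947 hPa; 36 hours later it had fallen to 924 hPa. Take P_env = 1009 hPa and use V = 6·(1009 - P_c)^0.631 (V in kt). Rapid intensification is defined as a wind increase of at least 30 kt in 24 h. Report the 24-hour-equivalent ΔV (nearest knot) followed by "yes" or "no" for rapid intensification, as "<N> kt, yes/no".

V₁: ΔP = 62, V ≈ 6 × 62^0.631 ≈ 81.12 kt.
V₂: ΔP = 85, V ≈ 6 × 85^0.631 ≈ 99.00 kt.
ΔV over 36 h = 17.88 kt → 24 h equivalent = 17.88 × 24/36 ≈ 11.92 kt.
12 kt < 30 kt ⇒ not rapid intensification.

12 kt, no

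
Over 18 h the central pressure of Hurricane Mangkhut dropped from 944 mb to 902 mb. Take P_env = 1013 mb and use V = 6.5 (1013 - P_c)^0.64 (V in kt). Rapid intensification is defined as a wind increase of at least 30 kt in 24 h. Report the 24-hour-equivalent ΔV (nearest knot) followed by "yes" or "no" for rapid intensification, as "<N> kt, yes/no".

46 kt, yes

V₁: ΔP = 69, V ≈ 6.5 × 69^0.64 ≈ 97.67 kt.
V₂: ΔP = 111, V ≈ 6.5 × 111^0.64 ≈ 132.41 kt.
ΔV over 18 h = 34.74 kt → 24 h equivalent = 34.74 × 24/18 ≈ 46.32 kt.
46 kt ≥ 30 kt ⇒ rapid intensification.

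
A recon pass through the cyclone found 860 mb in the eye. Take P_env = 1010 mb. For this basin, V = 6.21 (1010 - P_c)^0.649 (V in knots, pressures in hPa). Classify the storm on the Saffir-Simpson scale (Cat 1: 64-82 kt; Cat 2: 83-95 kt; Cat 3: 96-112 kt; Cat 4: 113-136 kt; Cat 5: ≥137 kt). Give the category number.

5

ΔP = 1010 − 860 = 150 mb.
V ≈ 6.21 × 150^0.649 = 6.21 × 25.84 ≈ 160 kt.
160 kt falls in the Category 5 band.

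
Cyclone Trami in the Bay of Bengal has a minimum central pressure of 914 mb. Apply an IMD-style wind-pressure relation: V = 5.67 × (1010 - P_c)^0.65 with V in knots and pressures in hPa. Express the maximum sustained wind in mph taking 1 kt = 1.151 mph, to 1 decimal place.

ΔP = 1010 − 914 = 96 mb.
V ≈ 5.67 × 96^0.65 = 5.67 × 19.430 ≈ 110.169 kt.
110.169 × 1.151 ≈ 126.80 mph → 126.8 mph.

126.8 mph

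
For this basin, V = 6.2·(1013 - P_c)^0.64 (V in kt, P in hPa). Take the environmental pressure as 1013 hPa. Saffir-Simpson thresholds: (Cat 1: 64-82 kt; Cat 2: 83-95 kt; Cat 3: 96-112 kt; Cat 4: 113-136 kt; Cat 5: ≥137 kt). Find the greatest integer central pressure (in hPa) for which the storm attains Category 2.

Category 2 begins at V = 83 kt.
Required ΔP = (83/6.2)^(1/0.64) = 13.387^1.562 ≈ 57.60 hPa.
P_c ≤ 1013 − 57.60 = 955.40, so the highest integer P_c is 955 hPa.

955 hPa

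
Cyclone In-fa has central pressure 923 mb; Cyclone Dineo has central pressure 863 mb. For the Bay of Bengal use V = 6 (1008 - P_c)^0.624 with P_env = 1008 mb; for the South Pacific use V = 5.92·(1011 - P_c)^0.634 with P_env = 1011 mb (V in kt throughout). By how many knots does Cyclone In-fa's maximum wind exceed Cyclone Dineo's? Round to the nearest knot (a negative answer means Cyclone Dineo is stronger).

Cyclone In-fa: ΔP = 85; V ≈ 6 × 85^0.624 ≈ 95.96 kt.
Cyclone Dineo: ΔP = 148; V ≈ 5.92 × 148^0.634 ≈ 140.69 kt.
Difference ≈ 95.96 − 140.69 = -44.73 → -45 kt.

-45 kt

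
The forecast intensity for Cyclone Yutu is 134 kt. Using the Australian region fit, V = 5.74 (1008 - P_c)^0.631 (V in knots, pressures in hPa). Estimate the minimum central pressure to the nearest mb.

ΔP = (V / 5.74)^(1/0.631) = (134/5.74)^1.585.
134/5.74 = 23.345; 23.345^1.585 ≈ 147.33 mb.
P_c = 1008 − 147.33 = 860.67 ≈ 861 mb.

861 mb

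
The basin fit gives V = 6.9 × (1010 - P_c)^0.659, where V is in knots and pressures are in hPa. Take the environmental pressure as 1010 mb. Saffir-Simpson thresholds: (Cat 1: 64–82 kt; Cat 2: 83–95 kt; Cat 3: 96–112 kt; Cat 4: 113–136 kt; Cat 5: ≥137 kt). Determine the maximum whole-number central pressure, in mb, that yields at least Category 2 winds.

Category 2 begins at V = 83 kt.
Required ΔP = (83/6.9)^(1/0.659) = 12.029^1.517 ≈ 43.57 mb.
P_c ≤ 1010 − 43.57 = 966.43, so the highest integer P_c is 966 mb.

966 mb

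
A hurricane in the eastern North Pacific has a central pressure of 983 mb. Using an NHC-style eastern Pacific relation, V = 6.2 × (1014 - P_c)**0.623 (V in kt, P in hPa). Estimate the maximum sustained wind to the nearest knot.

ΔP = 1014 − 983 = 31 mb.
31^0.623 ≈ 8.494.
V ≈ 6.2 × 8.494 ≈ 52.7 kt.

53 kt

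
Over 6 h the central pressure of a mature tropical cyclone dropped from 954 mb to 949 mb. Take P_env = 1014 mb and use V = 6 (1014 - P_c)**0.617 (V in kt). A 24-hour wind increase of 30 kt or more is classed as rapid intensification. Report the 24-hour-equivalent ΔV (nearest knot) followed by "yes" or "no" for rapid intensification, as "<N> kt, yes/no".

V₁: ΔP = 60, V ≈ 6 × 60^0.617 ≈ 75.04 kt.
V₂: ΔP = 65, V ≈ 6 × 65^0.617 ≈ 78.83 kt.
ΔV over 6 h = 3.79 kt → 24 h equivalent = 3.79 × 24/6 ≈ 15.16 kt.
15 kt < 30 kt ⇒ not rapid intensification.

15 kt, no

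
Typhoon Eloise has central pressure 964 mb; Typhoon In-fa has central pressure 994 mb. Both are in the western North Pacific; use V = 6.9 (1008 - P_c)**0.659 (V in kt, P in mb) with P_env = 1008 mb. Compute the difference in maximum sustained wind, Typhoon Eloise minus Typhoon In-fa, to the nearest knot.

44 kt

Typhoon Eloise: ΔP = 44; V ≈ 6.9 × 44^0.659 ≈ 83.54 kt.
Typhoon In-fa: ΔP = 14; V ≈ 6.9 × 14^0.659 ≈ 39.28 kt.
Difference ≈ 83.54 − 39.28 = 44.26 → 44 kt.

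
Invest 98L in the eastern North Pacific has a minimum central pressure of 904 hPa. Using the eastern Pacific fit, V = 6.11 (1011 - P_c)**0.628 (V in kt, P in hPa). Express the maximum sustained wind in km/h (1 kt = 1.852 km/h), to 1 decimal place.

212.9 km/h

ΔP = 1011 − 904 = 107 hPa.
V ≈ 6.11 × 107^0.628 = 6.11 × 18.813 ≈ 114.946 kt.
114.946 × 1.852 ≈ 212.88 km/h → 212.9 km/h.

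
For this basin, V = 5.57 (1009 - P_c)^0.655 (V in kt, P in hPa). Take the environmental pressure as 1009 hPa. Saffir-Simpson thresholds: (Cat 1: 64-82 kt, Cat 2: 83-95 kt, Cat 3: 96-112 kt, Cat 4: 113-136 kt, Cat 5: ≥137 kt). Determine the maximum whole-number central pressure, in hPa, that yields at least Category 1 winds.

967 hPa

Category 1 begins at V = 64 kt.
Required ΔP = (64/5.57)^(1/0.655) = 11.490^1.527 ≈ 41.57 hPa.
P_c ≤ 1009 − 41.57 = 967.43, so the highest integer P_c is 967 hPa.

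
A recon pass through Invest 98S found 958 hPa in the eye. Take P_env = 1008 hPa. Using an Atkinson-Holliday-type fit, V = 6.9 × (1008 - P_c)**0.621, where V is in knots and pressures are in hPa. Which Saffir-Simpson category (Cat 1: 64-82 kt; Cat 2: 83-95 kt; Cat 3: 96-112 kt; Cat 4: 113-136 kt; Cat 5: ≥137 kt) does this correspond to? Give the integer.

ΔP = 1008 − 958 = 50 hPa.
V ≈ 6.9 × 50^0.621 = 6.9 × 11.35 ≈ 78 kt.
78 kt falls in the Category 1 band.

1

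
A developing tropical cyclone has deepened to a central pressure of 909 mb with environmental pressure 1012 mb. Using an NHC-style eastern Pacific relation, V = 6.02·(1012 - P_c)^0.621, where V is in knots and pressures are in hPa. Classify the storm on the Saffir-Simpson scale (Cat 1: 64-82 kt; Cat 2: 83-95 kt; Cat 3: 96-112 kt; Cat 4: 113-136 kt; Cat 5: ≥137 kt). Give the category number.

ΔP = 1012 − 909 = 103 mb.
V ≈ 6.02 × 103^0.621 = 6.02 × 17.78 ≈ 107 kt.
107 kt falls in the Category 3 band.

3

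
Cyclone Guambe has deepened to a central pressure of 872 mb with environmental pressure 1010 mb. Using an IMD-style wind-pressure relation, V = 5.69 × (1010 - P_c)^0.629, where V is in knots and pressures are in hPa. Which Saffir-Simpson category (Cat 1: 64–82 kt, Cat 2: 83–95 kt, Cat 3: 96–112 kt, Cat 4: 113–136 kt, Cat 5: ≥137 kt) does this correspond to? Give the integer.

ΔP = 1010 − 872 = 138 mb.
V ≈ 5.69 × 138^0.629 = 5.69 × 22.18 ≈ 126 kt.
126 kt falls in the Category 4 band.

4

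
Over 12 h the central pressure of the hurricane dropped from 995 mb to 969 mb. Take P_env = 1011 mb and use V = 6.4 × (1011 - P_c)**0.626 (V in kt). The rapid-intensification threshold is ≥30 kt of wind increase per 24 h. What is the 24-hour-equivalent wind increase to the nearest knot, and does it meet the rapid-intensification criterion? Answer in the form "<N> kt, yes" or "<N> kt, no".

60 kt, yes

V₁: ΔP = 16, V ≈ 6.4 × 16^0.626 ≈ 36.30 kt.
V₂: ΔP = 42, V ≈ 6.4 × 42^0.626 ≈ 66.43 kt.
ΔV over 12 h = 30.13 kt → 24 h equivalent = 30.13 × 24/12 ≈ 60.26 kt.
60 kt ≥ 30 kt ⇒ rapid intensification.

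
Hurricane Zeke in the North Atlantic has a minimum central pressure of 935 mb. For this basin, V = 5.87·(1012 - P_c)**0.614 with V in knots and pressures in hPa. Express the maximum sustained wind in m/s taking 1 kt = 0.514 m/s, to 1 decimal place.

ΔP = 1012 − 935 = 77 mb.
V ≈ 5.87 × 77^0.614 = 5.87 × 14.398 ≈ 84.517 kt.
84.517 × 0.514 ≈ 43.44 m/s → 43.4 m/s.

43.4 m/s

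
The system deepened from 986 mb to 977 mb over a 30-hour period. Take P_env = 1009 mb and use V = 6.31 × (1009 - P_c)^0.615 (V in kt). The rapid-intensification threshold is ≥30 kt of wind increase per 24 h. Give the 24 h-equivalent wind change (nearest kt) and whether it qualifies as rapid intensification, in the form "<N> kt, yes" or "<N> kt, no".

8 kt, no

V₁: ΔP = 23, V ≈ 6.31 × 23^0.615 ≈ 43.40 kt.
V₂: ΔP = 32, V ≈ 6.31 × 32^0.615 ≈ 53.17 kt.
ΔV over 30 h = 9.77 kt → 24 h equivalent = 9.77 × 24/30 ≈ 7.82 kt.
8 kt < 30 kt ⇒ not rapid intensification.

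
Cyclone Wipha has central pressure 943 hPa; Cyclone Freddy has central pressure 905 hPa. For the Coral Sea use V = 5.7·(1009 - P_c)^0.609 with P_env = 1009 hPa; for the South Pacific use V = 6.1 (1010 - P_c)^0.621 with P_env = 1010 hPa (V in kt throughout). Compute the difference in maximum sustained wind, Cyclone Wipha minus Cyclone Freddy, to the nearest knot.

Cyclone Wipha: ΔP = 66; V ≈ 5.7 × 66^0.609 ≈ 73.11 kt.
Cyclone Freddy: ΔP = 105; V ≈ 6.1 × 105^0.621 ≈ 109.77 kt.
Difference ≈ 73.11 − 109.77 = -36.66 → -37 kt.

-37 kt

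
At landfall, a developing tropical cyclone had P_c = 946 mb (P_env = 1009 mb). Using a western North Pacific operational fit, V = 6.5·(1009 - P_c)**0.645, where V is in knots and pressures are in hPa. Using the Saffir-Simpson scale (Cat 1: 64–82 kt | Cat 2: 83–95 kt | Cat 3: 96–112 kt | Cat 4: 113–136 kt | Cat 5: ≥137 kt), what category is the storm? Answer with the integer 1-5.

2

ΔP = 1009 − 946 = 63 mb.
V ≈ 6.5 × 63^0.645 = 6.5 × 14.47 ≈ 94 kt.
94 kt falls in the Category 2 band.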